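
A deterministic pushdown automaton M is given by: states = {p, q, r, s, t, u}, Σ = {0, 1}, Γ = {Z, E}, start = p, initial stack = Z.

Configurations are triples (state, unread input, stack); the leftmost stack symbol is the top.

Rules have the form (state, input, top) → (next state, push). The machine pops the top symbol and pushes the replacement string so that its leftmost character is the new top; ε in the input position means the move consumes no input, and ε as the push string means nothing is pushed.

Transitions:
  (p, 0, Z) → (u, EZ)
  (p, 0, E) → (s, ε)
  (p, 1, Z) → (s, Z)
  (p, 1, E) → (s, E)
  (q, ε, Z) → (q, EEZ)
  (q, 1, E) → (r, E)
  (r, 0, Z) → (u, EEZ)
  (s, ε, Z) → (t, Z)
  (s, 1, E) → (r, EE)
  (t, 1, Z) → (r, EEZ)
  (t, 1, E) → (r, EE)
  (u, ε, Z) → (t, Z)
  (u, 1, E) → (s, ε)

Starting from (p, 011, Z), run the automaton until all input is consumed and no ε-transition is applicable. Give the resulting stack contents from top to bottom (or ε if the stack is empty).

(p, 011, Z)
  read 0, top Z: go to u, push EZ → (u, 11, EZ)
  read 1, top E: go to s, push ε → (s, 1, Z)
  ε-move, top Z: go to t, push Z → (t, 1, Z)
  read 1, top Z: go to r, push EEZ → (r, ε, EEZ)
All input consumed in state r with stack EEZ.

EEZ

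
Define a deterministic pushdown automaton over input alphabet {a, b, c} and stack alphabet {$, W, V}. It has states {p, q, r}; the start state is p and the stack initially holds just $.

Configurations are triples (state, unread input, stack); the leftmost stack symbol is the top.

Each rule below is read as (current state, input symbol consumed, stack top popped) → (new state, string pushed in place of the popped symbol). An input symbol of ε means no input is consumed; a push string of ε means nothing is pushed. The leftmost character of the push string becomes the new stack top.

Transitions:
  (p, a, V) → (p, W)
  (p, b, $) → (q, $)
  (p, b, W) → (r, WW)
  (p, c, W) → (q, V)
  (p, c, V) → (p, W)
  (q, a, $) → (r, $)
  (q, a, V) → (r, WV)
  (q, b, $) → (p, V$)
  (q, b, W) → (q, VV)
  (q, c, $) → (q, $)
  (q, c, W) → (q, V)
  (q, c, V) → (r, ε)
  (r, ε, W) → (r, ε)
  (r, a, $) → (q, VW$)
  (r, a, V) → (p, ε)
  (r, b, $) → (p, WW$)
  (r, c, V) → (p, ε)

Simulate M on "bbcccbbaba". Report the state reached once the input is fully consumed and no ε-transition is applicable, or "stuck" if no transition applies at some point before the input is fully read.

(p, bbcccbbaba, $)
  read b, top $: go to q, push $ → (q, bcccbbaba, $)
  read b, top $: go to p, push V$ → (p, cccbbaba, V$)
  read c, top V: go to p, push W → (p, ccbbaba, W$)
  read c, top W: go to q, push V → (q, cbbaba, V$)
  read c, top V: go to r, push ε → (r, bbaba, $)
  read b, top $: go to p, push WW$ → (p, baba, WW$)
  read b, top W: go to r, push WW → (r, aba, WWW$)
  ε-move, top W: go to r, push ε → (r, aba, WW$)
  ε-move, top W: go to r, push ε → (r, aba, W$)
  ε-move, top W: go to r, push ε → (r, aba, $)
  read a, top $: go to q, push VW$ → (q, ba, VW$)
No transition for (q, b, top V); M blocks with input ba remaining.

stuck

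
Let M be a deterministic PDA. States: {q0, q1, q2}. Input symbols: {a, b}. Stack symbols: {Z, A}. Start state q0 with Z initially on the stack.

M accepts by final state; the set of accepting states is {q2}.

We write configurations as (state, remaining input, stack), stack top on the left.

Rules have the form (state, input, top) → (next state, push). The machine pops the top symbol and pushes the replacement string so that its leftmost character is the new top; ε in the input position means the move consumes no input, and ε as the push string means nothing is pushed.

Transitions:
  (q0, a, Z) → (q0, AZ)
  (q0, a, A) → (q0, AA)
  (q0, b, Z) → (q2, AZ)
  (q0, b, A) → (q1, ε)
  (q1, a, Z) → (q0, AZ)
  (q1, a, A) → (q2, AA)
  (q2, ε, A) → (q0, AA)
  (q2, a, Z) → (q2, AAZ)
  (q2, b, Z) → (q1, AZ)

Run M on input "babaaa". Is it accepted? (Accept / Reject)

(q0, babaaa, Z) ⊢ (q2, abaaa, AZ) ⊢ (q0, abaaa, AAZ) ⊢ (q0, baaa, AAAZ) ⊢ (q1, aaa, AAZ) ⊢ (q2, aa, AAAZ) ⊢ (q0, aa, AAAAZ) ⊢ (q0, a, AAAAAZ) ⊢ (q0, ε, AAAAAAZ)
All input consumed; state q0 ∉ F and no further ε-move applies.

Reject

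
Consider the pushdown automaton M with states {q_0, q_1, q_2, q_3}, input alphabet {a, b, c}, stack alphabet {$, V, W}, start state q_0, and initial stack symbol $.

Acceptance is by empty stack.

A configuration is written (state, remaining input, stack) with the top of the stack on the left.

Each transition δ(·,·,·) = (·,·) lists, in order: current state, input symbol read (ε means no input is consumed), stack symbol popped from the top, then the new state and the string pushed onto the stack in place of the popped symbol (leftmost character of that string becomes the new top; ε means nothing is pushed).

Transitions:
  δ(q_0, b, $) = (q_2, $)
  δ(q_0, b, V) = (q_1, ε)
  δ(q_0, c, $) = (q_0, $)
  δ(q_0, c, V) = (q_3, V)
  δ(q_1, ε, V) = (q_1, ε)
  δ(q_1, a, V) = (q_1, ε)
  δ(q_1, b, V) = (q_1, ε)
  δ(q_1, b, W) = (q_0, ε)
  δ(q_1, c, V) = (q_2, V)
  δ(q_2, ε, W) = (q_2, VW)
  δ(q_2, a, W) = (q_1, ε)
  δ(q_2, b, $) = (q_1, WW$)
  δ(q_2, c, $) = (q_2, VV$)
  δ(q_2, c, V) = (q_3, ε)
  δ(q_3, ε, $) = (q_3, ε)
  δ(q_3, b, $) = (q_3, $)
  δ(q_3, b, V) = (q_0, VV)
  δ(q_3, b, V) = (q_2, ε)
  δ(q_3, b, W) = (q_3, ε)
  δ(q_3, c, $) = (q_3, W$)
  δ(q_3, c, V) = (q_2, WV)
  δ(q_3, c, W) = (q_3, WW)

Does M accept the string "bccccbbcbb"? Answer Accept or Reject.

No computation consumes all input and empties the stack.

Reject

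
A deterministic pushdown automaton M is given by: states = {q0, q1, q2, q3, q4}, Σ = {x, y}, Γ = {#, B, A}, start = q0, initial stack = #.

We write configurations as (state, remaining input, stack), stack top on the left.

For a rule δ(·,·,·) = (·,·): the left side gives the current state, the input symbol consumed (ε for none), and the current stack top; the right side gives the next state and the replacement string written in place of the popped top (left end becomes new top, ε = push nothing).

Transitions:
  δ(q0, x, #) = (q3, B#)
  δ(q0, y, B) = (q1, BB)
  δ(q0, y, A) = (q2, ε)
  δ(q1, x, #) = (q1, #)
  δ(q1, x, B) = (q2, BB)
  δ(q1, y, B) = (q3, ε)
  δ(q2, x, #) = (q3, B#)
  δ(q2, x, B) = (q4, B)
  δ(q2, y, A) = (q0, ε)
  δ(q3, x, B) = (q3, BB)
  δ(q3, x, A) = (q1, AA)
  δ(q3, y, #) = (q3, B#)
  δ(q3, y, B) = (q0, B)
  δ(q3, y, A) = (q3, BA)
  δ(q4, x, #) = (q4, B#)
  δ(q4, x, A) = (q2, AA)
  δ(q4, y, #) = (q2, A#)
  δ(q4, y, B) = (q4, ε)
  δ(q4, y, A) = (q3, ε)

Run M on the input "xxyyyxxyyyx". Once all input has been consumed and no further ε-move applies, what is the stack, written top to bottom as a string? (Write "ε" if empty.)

BBBBB#

(q0, xxyyyxxyyyx, #)
  read x, top #: go to q3, push B# → (q3, xyyyxxyyyx, B#)
  read x, top B: go to q3, push BB → (q3, yyyxxyyyx, BB#)
  read y, top B: go to q0, push B → (q0, yyxxyyyx, BB#)
  read y, top B: go to q1, push BB → (q1, yxxyyyx, BBB#)
  read y, top B: go to q3, push ε → (q3, xxyyyx, BB#)
  read x, top B: go to q3, push BB → (q3, xyyyx, BBB#)
  read x, top B: go to q3, push BB → (q3, yyyx, BBBB#)
  read y, top B: go to q0, push B → (q0, yyx, BBBB#)
  read y, top B: go to q1, push BB → (q1, yx, BBBBB#)
  read y, top B: go to q3, push ε → (q3, x, BBBB#)
  read x, top B: go to q3, push BB → (q3, ε, BBBBB#)
All input consumed in state q3 with stack BBBBB#.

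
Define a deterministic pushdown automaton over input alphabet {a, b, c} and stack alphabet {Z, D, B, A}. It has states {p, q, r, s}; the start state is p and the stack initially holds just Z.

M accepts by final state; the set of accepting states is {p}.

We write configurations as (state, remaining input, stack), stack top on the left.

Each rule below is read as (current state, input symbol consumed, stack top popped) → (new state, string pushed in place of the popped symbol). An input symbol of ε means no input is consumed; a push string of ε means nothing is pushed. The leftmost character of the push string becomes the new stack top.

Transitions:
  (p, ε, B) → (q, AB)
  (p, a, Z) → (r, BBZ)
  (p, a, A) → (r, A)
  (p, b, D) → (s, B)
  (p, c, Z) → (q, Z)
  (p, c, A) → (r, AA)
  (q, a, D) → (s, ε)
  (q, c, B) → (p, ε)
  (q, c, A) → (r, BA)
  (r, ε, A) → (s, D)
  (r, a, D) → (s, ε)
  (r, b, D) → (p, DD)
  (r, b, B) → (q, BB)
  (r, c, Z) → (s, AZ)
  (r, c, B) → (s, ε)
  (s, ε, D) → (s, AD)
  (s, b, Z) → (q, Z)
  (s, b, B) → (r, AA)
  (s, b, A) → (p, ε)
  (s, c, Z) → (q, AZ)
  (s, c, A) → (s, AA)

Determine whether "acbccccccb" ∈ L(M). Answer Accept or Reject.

Accept

(p, acbccccccb, Z)
  read a, top Z: go to r, push BBZ → (r, cbccccccb, BBZ)
  read c, top B: go to s, push ε → (s, bccccccb, BZ)
  read b, top B: go to r, push AA → (r, ccccccb, AAZ)
  ε-move, top A: go to s, push D → (s, ccccccb, DAZ)
  ε-move, top D: go to s, push AD → (s, ccccccb, ADAZ)
  read c, top A: go to s, push AA → (s, cccccb, AADAZ)
  read c, top A: go to s, push AA → (s, ccccb, AAADAZ)
  read c, top A: go to s, push AA → (s, cccb, AAAADAZ)
  read c, top A: go to s, push AA → (s, ccb, AAAAADAZ)
  read c, top A: go to s, push AA → (s, cb, AAAAAADAZ)
  read c, top A: go to s, push AA → (s, b, AAAAAAADAZ)
  read b, top A: go to p, push ε → (p, ε, AAAAAADAZ)
All input consumed; state p ∈ F.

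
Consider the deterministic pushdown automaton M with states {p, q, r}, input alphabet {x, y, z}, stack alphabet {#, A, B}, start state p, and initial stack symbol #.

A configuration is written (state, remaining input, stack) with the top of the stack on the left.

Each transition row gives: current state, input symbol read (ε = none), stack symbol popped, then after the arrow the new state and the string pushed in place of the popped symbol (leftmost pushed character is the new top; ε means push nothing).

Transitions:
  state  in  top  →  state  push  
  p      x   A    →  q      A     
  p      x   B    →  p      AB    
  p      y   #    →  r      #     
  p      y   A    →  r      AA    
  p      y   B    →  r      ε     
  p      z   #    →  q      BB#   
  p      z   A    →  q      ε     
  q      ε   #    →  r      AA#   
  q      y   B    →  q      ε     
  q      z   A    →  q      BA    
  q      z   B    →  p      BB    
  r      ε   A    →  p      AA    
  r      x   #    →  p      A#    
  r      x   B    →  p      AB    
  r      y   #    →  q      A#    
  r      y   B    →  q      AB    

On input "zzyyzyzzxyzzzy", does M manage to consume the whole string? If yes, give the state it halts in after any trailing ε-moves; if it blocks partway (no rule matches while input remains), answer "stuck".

r

(p, zzyyzyzzxyzzzy, #)
  read z, top #: go to q, push BB# → (q, zyyzyzzxyzzzy, BB#)
  read z, top B: go to p, push BB → (p, yyzyzzxyzzzy, BBB#)
  read y, top B: go to r, push ε → (r, yzyzzxyzzzy, BB#)
  read y, top B: go to q, push AB → (q, zyzzxyzzzy, ABB#)
  read z, top A: go to q, push BA → (q, yzzxyzzzy, BABB#)
  read y, top B: go to q, push ε → (q, zzxyzzzy, ABB#)
  read z, top A: go to q, push BA → (q, zxyzzzy, BABB#)
  read z, top B: go to p, push BB → (p, xyzzzy, BBABB#)
  read x, top B: go to p, push AB → (p, yzzzy, ABBABB#)
  read y, top A: go to r, push AA → (r, zzzy, AABBABB#)
  ε-move, top A: go to p, push AA → (p, zzzy, AAABBABB#)
  read z, top A: go to q, push ε → (q, zzy, AABBABB#)
  read z, top A: go to q, push BA → (q, zy, BAABBABB#)
  read z, top B: go to p, push BB → (p, y, BBAABBABB#)
  read y, top B: go to r, push ε → (r, ε, BAABBABB#)
All input consumed; M is in state r.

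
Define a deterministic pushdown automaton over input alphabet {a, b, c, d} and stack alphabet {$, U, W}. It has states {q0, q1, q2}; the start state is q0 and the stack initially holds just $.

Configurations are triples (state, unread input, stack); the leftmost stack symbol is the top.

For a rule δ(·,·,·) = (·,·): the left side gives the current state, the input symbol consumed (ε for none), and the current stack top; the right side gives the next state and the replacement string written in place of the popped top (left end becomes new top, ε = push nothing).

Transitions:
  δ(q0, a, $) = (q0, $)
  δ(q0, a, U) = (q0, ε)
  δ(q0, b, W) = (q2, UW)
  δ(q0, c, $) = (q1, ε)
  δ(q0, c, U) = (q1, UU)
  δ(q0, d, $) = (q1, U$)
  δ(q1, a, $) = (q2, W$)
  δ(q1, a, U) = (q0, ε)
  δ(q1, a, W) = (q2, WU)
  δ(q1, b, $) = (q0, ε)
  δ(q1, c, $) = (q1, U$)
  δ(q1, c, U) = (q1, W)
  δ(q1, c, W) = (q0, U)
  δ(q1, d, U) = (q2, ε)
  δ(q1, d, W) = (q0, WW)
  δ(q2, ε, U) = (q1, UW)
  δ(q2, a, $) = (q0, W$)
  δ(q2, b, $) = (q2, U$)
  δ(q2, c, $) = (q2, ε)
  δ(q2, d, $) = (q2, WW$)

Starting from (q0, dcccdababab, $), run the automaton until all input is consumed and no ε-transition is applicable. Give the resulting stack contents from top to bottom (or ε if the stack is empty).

(q0, dcccdababab, $)
  read d, top $: go to q1, push U$ → (q1, cccdababab, U$)
  read c, top U: go to q1, push W → (q1, ccdababab, W$)
  read c, top W: go to q0, push U → (q0, cdababab, U$)
  read c, top U: go to q1, push UU → (q1, dababab, UU$)
  read d, top U: go to q2, push ε → (q2, ababab, U$)
  ε-move, top U: go to q1, push UW → (q1, ababab, UW$)
  read a, top U: go to q0, push ε → (q0, babab, W$)
  read b, top W: go to q2, push UW → (q2, abab, UW$)
  ε-move, top U: go to q1, push UW → (q1, abab, UWW$)
  read a, top U: go to q0, push ε → (q0, bab, WW$)
  read b, top W: go to q2, push UW → (q2, ab, UWW$)
  ε-move, top U: go to q1, push UW → (q1, ab, UWWW$)
  read a, top U: go to q0, push ε → (q0, b, WWW$)
  read b, top W: go to q2, push UW → (q2, ε, UWWW$)
  ε-move, top U: go to q1, push UW → (q1, ε, UWWWW$)
All input consumed in state q1 with stack UWWWW$.

UWWWW$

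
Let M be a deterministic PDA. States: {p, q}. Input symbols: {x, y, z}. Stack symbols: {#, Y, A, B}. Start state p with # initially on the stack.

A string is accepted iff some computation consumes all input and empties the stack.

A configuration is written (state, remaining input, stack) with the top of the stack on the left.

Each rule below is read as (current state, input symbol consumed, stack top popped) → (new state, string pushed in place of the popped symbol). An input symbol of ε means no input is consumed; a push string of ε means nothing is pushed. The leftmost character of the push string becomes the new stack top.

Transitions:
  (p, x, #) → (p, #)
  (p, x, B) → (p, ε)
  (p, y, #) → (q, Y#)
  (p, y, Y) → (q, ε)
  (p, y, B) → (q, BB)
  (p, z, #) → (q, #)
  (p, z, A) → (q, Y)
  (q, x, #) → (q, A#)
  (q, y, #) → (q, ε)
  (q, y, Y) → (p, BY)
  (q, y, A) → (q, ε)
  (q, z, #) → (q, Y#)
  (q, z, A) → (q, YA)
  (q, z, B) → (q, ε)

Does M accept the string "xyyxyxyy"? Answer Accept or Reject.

Accept

(p, xyyxyxyy, #)
  read x, top #: go to p, push # → (p, yyxyxyy, #)
  read y, top #: go to q, push Y# → (q, yxyxyy, Y#)
  read y, top Y: go to p, push BY → (p, xyxyy, BY#)
  read x, top B: go to p, push ε → (p, yxyy, Y#)
  read y, top Y: go to q, push ε → (q, xyy, #)
  read x, top #: go to q, push A# → (q, yy, A#)
  read y, top A: go to q, push ε → (q, y, #)
  read y, top #: go to q, push ε → (q, ε, ε)
All input consumed and the stack is empty.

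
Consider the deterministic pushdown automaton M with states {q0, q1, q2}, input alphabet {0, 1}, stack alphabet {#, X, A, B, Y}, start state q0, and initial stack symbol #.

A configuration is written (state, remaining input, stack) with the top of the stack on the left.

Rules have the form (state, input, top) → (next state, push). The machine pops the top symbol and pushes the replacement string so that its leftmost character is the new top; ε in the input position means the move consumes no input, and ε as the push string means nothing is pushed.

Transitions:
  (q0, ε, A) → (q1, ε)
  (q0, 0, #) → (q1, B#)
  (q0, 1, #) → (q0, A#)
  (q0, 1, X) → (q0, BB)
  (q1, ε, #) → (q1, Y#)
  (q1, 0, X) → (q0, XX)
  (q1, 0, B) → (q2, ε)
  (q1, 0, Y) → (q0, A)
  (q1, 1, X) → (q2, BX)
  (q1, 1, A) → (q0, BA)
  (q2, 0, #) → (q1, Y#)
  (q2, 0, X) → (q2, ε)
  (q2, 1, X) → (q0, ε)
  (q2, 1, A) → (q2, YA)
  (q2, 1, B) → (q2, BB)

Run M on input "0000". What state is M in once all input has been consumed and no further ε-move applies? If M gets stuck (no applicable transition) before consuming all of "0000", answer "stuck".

q1

(q0, 0000, #) ⊢ (q1, 000, B#) ⊢ (q2, 00, #) ⊢ (q1, 0, Y#) ⊢ (q0, ε, A#) ⊢ (q1, ε, #) ⊢ (q1, ε, Y#)
All input consumed; M is in state q1.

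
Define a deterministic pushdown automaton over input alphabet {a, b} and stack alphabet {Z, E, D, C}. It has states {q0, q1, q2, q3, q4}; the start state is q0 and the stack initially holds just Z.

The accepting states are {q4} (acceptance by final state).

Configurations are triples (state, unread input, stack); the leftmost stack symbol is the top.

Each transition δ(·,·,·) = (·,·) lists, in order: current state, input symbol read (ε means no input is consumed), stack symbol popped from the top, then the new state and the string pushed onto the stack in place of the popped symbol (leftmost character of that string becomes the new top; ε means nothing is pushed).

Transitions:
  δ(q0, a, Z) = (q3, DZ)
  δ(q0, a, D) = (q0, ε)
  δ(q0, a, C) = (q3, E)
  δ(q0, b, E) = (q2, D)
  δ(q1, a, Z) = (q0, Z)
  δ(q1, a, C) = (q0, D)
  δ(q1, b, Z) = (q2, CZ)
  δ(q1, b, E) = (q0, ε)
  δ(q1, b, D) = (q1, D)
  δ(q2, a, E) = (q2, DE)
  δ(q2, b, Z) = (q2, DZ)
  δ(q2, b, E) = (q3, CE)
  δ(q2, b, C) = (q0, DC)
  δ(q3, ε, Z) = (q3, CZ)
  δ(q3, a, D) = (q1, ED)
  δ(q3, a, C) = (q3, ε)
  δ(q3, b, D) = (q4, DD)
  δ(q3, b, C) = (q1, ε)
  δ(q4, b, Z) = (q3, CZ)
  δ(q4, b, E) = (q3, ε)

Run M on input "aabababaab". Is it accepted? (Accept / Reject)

Reject

(q0, aabababaab, Z)
  read a, top Z: go to q3, push DZ → (q3, abababaab, DZ)
  read a, top D: go to q1, push ED → (q1, bababaab, EDZ)
  read b, top E: go to q0, push ε → (q0, ababaab, DZ)
  read a, top D: go to q0, push ε → (q0, babaab, Z)
No transition applies at (q0, babaab, Z); input not fully consumed.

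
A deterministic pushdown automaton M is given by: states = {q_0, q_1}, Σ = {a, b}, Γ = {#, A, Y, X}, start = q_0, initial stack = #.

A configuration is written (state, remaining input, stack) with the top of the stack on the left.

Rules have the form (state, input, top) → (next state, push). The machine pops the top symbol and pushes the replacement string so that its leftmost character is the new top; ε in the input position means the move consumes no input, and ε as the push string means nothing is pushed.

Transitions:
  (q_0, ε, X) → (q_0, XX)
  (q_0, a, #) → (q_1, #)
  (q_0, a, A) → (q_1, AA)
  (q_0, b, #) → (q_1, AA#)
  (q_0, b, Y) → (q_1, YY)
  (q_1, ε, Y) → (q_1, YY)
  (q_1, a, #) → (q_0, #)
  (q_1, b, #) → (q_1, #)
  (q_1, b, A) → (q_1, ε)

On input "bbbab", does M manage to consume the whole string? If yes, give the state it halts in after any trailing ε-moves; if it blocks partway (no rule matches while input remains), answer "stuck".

(q_0, bbbab, #) ⊢ (q_1, bbab, AA#) ⊢ (q_1, bab, A#) ⊢ (q_1, ab, #) ⊢ (q_0, b, #) ⊢ (q_1, ε, AA#)
All input consumed; M is in state q_1.

q_1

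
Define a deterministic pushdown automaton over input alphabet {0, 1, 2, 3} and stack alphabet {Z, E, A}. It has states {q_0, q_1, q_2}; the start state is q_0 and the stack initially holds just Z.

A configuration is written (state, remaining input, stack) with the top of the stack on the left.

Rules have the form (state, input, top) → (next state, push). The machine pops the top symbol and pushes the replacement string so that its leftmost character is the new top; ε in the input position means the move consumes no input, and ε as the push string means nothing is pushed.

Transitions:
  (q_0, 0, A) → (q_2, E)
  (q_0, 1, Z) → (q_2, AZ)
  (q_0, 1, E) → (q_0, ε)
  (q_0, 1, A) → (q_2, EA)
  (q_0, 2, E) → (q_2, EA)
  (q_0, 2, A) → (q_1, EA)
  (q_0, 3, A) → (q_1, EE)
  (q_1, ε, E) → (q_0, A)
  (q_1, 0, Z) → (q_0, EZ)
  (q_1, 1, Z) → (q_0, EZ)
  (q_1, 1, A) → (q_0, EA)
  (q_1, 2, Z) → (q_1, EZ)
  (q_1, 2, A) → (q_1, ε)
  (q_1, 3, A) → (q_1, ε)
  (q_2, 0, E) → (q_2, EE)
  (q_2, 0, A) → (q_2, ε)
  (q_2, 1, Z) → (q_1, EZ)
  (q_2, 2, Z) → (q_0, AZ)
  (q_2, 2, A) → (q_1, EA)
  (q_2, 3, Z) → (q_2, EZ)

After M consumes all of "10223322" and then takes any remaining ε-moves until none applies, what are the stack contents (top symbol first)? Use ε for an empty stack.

AAAEEAZ

(q_0, 10223322, Z)
  read 1, top Z: go to q_2, push AZ → (q_2, 0223322, AZ)
  read 0, top A: go to q_2, push ε → (q_2, 223322, Z)
  read 2, top Z: go to q_0, push AZ → (q_0, 23322, AZ)
  read 2, top A: go to q_1, push EA → (q_1, 3322, EAZ)
  ε-move, top E: go to q_0, push A → (q_0, 3322, AAZ)
  read 3, top A: go to q_1, push EE → (q_1, 322, EEAZ)
  ε-move, top E: go to q_0, push A → (q_0, 322, AEAZ)
  read 3, top A: go to q_1, push EE → (q_1, 22, EEEAZ)
  ε-move, top E: go to q_0, push A → (q_0, 22, AEEAZ)
  read 2, top A: go to q_1, push EA → (q_1, 2, EAEEAZ)
  ε-move, top E: go to q_0, push A → (q_0, 2, AAEEAZ)
  read 2, top A: go to q_1, push EA → (q_1, ε, EAAEEAZ)
  ε-move, top E: go to q_0, push A → (q_0, ε, AAAEEAZ)
All input consumed in state q_0 with stack AAAEEAZ.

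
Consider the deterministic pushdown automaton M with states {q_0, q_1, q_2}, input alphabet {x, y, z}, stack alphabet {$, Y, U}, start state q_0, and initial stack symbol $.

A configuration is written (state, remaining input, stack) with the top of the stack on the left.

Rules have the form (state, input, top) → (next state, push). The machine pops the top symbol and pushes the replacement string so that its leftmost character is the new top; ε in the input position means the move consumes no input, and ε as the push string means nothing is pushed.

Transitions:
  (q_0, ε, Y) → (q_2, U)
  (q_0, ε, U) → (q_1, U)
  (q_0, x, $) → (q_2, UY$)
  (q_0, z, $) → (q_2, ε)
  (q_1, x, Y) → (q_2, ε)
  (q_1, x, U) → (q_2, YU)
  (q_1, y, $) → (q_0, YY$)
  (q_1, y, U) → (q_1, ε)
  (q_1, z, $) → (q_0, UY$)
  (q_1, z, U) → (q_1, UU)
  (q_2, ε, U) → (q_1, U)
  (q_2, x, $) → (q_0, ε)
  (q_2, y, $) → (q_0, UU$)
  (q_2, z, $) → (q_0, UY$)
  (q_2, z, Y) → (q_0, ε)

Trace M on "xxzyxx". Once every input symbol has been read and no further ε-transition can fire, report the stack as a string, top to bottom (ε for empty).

ε

(q_0, xxzyxx, $)
  read x, top $: go to q_2, push UY$ → (q_2, xzyxx, UY$)
  ε-move, top U: go to q_1, push U → (q_1, xzyxx, UY$)
  read x, top U: go to q_2, push YU → (q_2, zyxx, YUY$)
  read z, top Y: go to q_0, push ε → (q_0, yxx, UY$)
  ε-move, top U: go to q_1, push U → (q_1, yxx, UY$)
  read y, top U: go to q_1, push ε → (q_1, xx, Y$)
  read x, top Y: go to q_2, push ε → (q_2, x, $)
  read x, top $: go to q_0, push ε → (q_0, ε, ε)
All input consumed in state q_0 with stack ε.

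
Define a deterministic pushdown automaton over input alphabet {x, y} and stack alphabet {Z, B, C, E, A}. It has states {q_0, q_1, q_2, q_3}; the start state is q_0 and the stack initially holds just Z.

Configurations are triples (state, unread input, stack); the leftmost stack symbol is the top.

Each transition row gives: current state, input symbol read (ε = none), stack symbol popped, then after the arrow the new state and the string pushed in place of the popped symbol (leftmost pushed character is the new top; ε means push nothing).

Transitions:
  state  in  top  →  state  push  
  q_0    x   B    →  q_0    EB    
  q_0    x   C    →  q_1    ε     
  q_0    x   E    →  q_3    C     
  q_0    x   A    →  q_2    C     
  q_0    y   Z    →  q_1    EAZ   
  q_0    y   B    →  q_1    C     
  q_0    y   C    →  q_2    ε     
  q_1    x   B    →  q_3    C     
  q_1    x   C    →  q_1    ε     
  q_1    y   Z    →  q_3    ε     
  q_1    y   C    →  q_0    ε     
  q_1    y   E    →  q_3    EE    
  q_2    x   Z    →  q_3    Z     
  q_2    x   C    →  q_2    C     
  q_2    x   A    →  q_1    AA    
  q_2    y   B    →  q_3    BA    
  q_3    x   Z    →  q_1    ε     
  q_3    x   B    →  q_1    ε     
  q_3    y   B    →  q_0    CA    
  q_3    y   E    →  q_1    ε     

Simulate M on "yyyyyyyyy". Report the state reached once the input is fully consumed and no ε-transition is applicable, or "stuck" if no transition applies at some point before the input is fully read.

q_1

(q_0, yyyyyyyyy, Z) ⊢ (q_1, yyyyyyyy, EAZ) ⊢ (q_3, yyyyyyy, EEAZ) ⊢ (q_1, yyyyyy, EAZ) ⊢ (q_3, yyyyy, EEAZ) ⊢ (q_1, yyyy, EAZ) ⊢ (q_3, yyy, EEAZ) ⊢ (q_1, yy, EAZ) ⊢ (q_3, y, EEAZ) ⊢ (q_1, ε, EAZ)
All input consumed; M is in state q_1.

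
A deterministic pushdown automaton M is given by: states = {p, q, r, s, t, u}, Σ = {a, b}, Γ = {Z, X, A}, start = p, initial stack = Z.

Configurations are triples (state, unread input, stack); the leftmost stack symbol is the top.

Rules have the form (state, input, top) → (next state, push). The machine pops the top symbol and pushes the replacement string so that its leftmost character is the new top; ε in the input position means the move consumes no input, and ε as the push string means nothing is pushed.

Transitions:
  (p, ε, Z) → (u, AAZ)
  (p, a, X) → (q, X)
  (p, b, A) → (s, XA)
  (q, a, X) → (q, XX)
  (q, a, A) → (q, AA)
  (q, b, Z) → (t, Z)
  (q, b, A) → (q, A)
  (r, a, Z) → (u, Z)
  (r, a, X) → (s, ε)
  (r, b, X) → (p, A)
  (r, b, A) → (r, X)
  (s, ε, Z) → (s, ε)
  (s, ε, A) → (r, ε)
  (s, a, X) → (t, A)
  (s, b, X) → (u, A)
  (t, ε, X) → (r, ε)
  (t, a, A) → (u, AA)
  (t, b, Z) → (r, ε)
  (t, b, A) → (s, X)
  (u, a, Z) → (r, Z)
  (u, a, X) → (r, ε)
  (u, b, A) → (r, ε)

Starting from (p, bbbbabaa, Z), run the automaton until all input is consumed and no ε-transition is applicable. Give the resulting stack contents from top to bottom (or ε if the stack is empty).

(p, bbbbabaa, Z) ⊢ (u, bbbbabaa, AAZ) ⊢ (r, bbbabaa, AZ) ⊢ (r, bbabaa, XZ) ⊢ (p, babaa, AZ) ⊢ (s, abaa, XAZ) ⊢ (t, baa, AAZ) ⊢ (s, aa, XAZ) ⊢ (t, a, AAZ) ⊢ (u, ε, AAAZ)
All input consumed in state u with stack AAAZ.

AAAZ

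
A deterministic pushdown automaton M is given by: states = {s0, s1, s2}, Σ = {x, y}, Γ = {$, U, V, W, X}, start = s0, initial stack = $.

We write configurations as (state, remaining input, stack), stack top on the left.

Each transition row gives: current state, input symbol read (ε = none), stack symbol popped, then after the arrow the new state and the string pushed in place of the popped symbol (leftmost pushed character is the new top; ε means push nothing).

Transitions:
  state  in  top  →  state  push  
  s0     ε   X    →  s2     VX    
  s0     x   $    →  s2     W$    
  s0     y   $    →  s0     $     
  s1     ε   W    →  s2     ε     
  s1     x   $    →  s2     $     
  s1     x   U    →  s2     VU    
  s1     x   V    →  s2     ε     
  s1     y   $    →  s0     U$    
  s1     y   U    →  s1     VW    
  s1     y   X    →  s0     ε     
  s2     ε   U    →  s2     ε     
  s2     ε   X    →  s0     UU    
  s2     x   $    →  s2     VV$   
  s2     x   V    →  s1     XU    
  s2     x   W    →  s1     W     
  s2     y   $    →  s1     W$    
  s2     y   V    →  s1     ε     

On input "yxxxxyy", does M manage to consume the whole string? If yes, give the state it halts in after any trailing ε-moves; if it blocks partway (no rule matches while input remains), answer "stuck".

(s0, yxxxxyy, $) ⊢ (s0, xxxxyy, $) ⊢ (s2, xxxyy, W$) ⊢ (s1, xxyy, W$) ⊢ (s2, xxyy, $) ⊢ (s2, xyy, VV$) ⊢ (s1, yy, XUV$) ⊢ (s0, y, UV$)
No transition for (s0, y, top U); M blocks with input y remaining.

stuck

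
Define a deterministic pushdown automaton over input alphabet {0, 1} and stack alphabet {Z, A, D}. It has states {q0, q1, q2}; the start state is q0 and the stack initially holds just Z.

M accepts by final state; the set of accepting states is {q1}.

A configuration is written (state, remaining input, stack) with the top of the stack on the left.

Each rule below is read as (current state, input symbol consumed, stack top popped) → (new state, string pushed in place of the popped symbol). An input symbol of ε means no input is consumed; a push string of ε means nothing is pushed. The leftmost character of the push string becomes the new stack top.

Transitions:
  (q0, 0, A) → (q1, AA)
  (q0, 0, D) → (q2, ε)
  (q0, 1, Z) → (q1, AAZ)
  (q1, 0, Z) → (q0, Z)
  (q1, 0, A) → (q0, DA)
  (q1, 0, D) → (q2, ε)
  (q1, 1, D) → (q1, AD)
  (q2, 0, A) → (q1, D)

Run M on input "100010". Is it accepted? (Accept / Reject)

Reject

(q0, 100010, Z) ⊢ (q1, 00010, AAZ) ⊢ (q0, 0010, DAAZ) ⊢ (q2, 010, AAZ) ⊢ (q1, 10, DAZ) ⊢ (q1, 0, ADAZ) ⊢ (q0, ε, DADAZ)
All input consumed; state q0 ∉ F and no further ε-move applies.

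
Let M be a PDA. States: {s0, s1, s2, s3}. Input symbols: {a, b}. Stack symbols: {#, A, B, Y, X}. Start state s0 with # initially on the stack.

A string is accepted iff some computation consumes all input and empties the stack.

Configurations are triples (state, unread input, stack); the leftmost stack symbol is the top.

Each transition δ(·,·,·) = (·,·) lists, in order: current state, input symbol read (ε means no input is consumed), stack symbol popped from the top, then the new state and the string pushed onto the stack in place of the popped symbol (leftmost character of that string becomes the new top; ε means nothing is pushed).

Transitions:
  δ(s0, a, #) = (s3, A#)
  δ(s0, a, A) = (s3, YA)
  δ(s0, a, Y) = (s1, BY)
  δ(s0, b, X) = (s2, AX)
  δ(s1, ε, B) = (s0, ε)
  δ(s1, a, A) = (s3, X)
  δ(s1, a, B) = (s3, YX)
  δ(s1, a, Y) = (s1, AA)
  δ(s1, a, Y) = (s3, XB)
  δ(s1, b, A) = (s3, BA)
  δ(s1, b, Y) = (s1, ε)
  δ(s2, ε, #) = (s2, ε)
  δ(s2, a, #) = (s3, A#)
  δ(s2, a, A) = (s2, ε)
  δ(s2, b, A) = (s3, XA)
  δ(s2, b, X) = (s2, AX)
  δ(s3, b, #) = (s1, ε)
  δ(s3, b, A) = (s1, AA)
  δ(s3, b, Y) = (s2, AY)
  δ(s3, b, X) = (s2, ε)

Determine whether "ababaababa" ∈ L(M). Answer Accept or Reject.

Accept

One accepting computation: (s0, ababaababa, #) ⊢ (s3, babaababa, A#) ⊢ (s1, abaababa, AA#) ⊢ (s3, baababa, XA#) ⊢ (s2, aababa, A#) ⊢ (s2, ababa, #) ⊢ (s3, baba, A#) ⊢ (s1, aba, AA#) ⊢ (s3, ba, XA#) ⊢ (s2, a, A#) ⊢ (s2, ε, #) ⊢ (s2, ε, ε)
All input consumed and the stack is empty.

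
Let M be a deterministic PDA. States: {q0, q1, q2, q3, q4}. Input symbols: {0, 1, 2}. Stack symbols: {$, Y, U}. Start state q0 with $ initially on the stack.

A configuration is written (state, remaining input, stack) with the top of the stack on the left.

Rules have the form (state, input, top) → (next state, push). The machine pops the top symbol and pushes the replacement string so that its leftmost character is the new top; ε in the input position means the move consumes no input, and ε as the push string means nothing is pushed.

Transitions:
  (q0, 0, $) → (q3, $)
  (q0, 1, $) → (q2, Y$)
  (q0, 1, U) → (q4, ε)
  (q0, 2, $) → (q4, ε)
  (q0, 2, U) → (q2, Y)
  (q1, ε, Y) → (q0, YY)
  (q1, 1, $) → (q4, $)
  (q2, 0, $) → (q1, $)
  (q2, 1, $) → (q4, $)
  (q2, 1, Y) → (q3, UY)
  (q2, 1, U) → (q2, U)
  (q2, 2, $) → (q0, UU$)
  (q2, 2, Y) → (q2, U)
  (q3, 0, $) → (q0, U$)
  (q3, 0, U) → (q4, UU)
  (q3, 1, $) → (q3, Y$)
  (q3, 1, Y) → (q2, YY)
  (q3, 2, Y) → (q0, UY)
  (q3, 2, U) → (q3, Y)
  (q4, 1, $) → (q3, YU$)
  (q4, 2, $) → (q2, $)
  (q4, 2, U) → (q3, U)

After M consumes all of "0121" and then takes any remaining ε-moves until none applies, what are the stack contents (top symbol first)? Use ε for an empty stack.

(q0, 0121, $) ⊢ (q3, 121, $) ⊢ (q3, 21, Y$) ⊢ (q0, 1, UY$) ⊢ (q4, ε, Y$)
All input consumed in state q4 with stack Y$.

Y$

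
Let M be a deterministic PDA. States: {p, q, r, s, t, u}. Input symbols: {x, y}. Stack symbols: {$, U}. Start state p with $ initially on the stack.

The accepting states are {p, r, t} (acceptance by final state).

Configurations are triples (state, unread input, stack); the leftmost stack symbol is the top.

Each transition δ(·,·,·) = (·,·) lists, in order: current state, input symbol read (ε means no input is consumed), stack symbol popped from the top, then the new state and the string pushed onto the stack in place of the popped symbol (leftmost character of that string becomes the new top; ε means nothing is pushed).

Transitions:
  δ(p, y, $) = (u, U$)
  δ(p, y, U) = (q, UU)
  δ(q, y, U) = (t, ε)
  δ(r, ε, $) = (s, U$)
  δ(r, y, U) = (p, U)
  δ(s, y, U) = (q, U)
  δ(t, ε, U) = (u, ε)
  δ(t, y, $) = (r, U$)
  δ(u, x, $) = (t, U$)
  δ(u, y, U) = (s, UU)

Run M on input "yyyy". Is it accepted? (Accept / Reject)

Accept

(p, yyyy, $)
  read y, top $: go to u, push U$ → (u, yyy, U$)
  read y, top U: go to s, push UU → (s, yy, UU$)
  read y, top U: go to q, push U → (q, y, UU$)
  read y, top U: go to t, push ε → (t, ε, U$)
All input consumed; state t ∈ F.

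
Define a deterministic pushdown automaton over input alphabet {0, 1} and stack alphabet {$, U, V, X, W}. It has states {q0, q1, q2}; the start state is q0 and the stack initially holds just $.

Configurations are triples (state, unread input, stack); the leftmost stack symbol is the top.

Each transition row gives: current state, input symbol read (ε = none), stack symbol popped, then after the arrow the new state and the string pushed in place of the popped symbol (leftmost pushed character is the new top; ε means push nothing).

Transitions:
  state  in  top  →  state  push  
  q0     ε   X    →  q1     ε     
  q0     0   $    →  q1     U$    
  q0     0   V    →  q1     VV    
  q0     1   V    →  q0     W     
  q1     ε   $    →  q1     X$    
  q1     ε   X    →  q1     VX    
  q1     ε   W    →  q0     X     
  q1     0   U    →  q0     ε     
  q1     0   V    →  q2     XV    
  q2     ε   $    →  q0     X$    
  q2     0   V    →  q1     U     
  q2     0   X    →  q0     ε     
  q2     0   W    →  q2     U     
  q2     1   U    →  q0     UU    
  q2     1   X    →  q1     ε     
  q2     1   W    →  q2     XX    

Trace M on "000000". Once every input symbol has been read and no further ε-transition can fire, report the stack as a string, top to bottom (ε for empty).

$

(q0, 000000, $)
  read 0, top $: go to q1, push U$ → (q1, 00000, U$)
  read 0, top U: go to q0, push ε → (q0, 0000, $)
  read 0, top $: go to q1, push U$ → (q1, 000, U$)
  read 0, top U: go to q0, push ε → (q0, 00, $)
  read 0, top $: go to q1, push U$ → (q1, 0, U$)
  read 0, top U: go to q0, push ε → (q0, ε, $)
All input consumed in state q0 with stack $.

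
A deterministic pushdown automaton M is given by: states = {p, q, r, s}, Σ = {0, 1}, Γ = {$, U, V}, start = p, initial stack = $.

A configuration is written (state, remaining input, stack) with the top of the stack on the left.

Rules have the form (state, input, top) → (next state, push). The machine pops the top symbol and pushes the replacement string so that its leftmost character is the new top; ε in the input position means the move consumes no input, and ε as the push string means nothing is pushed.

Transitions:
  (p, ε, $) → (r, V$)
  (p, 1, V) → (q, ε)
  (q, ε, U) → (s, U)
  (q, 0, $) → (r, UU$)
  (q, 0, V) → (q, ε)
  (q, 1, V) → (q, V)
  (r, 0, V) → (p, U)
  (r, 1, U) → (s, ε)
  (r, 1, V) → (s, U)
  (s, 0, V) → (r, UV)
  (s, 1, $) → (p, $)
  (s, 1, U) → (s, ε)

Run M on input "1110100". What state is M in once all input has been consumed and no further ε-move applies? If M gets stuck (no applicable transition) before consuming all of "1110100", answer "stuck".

stuck

(p, 1110100, $) ⊢ (r, 1110100, V$) ⊢ (s, 110100, U$) ⊢ (s, 10100, $) ⊢ (p, 0100, $) ⊢ (r, 0100, V$) ⊢ (p, 100, U$)
No transition for (p, 1, top U); M blocks with input 100 remaining.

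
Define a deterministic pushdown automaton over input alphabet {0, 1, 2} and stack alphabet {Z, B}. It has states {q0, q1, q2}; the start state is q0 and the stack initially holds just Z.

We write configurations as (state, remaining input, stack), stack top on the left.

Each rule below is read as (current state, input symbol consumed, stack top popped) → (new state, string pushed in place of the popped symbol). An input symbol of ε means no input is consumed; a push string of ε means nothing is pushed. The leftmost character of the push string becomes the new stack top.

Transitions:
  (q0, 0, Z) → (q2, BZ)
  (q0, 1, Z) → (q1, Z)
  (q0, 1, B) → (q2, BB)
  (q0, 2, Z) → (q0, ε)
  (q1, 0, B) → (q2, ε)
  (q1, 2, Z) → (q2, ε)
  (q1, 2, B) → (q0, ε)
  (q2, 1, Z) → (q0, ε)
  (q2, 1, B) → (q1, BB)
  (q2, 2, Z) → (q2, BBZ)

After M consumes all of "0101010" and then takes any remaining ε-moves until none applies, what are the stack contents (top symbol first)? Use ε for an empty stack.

(q0, 0101010, Z)
  read 0, top Z: go to q2, push BZ → (q2, 101010, BZ)
  read 1, top B: go to q1, push BB → (q1, 01010, BBZ)
  read 0, top B: go to q2, push ε → (q2, 1010, BZ)
  read 1, top B: go to q1, push BB → (q1, 010, BBZ)
  read 0, top B: go to q2, push ε → (q2, 10, BZ)
  read 1, top B: go to q1, push BB → (q1, 0, BBZ)
  read 0, top B: go to q2, push ε → (q2, ε, BZ)
All input consumed in state q2 with stack BZ.

BZ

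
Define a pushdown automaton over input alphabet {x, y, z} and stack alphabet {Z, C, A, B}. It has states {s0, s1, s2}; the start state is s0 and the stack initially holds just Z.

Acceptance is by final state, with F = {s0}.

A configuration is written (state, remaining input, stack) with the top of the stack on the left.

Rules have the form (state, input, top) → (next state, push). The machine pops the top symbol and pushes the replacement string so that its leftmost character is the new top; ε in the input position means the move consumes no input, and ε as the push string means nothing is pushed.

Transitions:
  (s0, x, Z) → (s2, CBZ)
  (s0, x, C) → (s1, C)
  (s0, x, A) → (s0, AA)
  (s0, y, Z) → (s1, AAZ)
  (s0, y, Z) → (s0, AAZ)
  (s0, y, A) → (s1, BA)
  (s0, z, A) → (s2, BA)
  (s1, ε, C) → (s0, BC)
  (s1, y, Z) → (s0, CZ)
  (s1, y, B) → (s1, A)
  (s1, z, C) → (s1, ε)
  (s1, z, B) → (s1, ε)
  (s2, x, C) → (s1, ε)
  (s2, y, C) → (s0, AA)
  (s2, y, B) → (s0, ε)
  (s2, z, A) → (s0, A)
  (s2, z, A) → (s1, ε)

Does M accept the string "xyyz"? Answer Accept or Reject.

Reject

No computation consumes all input and reaches a final state.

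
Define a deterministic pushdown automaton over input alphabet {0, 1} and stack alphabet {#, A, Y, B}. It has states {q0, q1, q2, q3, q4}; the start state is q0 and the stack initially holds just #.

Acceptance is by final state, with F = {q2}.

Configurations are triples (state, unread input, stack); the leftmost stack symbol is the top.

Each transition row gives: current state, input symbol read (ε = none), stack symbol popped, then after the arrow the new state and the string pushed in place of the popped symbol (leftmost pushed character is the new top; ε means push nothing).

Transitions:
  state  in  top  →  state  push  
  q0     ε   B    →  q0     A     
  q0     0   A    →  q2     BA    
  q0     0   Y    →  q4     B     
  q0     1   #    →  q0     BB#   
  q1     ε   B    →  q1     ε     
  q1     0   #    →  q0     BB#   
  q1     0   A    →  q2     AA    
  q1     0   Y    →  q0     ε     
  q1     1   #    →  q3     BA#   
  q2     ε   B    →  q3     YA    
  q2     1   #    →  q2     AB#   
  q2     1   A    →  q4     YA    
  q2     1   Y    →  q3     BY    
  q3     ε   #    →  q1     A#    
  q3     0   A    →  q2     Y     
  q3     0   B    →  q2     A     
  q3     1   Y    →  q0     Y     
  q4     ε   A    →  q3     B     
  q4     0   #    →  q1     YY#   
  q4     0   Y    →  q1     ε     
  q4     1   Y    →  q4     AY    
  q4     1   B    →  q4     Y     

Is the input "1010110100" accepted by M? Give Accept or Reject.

(q0, 1010110100, #) ⊢ (q0, 010110100, BB#) ⊢ (q0, 010110100, AB#) ⊢ (q2, 10110100, BAB#) ⊢ (q3, 10110100, YAAB#) ⊢ (q0, 0110100, YAAB#) ⊢ (q4, 110100, BAAB#) ⊢ (q4, 10100, YAAB#) ⊢ (q4, 0100, AYAAB#) ⊢ (q3, 0100, BYAAB#) ⊢ (q2, 100, AYAAB#) ⊢ (q4, 00, YAYAAB#) ⊢ (q1, 0, AYAAB#) ⊢ (q2, ε, AAYAAB#)
All input consumed; state q2 ∈ F.

Accept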